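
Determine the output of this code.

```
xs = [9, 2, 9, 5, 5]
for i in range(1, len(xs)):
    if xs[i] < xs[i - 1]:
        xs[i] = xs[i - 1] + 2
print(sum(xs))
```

i=1: 2<9, xs[1] = 9+2 = 11 → [9, 11, 9, 5, 5]
i=2: 9<11, xs[2] = 11+2 = 13 → [9, 11, 13, 5, 5]
i=3: 5<13, xs[3] = 13+2 = 15 → [9, 11, 13, 15, 5]
i=4: 5<15, xs[4] = 15+2 = 17 → [9, 11, 13, 15, 17]
sum = 65

65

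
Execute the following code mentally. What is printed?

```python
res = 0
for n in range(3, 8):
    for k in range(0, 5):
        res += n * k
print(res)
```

n=3,k=0: res = 0+0 = 0
n=3,k=1: res = 0+3 = 3
n=3,k=2: res = 3+6 = 9
n=3,k=3: res = 9+9 = 18
n=3,k=4: res = 18+12 = 30
n=4,k=0: res = 30+0 = 30
n=4,k=1: res = 30+4 = 34
n=4,k=2: res = 34+8 = 42
n=4,k=3: res = 42+12 = 54
n=4,k=4: res = 54+16 = 70
n=5,k=0: res = 70+0 = 70
n=5,k=1: res = 70+5 = 75
n=5,k=2: res = 75+10 = 85
n=5,k=3: res = 85+15 = 100
n=5,k=4: res = 100+20 = 120
n=6,k=0: res = 120+0 = 120
n=6,k=1: res = 120+6 = 126
n=6,k=2: res = 126+12 = 138
n=6,k=3: res = 138+18 = 156
n=6,k=4: res = 156+24 = 180
n=7,k=0: res = 180+0 = 180
n=7,k=1: res = 180+7 = 187
n=7,k=2: res = 187+14 = 201
n=7,k=3: res = 201+21 = 222
n=7,k=4: res = 222+28 = 250

250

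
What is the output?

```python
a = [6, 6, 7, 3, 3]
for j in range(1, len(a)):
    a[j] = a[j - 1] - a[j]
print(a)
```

[6, 0, -7, -10, -13]

j=1: a[1] = 6-6 = 0 → [6, 0, 7, 3, 3]
j=2: a[2] = 0-7 = -7 → [6, 0, -7, 3, 3]
j=3: a[3] = (-7)-3 = -10 → [6, 0, -7, -10, 3]
j=4: a[4] = (-10)-3 = -13 → [6, 0, -7, -10, -13]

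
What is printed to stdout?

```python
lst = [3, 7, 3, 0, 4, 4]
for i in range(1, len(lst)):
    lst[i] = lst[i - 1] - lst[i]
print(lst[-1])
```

-15

i=1: lst[1] = 3-7 = -4 → [3, -4, 3, 0, 4, 4]
i=2: lst[2] = (-4)-3 = -7 → [3, -4, -7, 0, 4, 4]
i=3: lst[3] = (-7)-0 = -7 → [3, -4, -7, -7, 4, 4]
i=4: lst[4] = (-7)-4 = -11 → [3, -4, -7, -7, -11, 4]
i=5: lst[5] = (-11)-4 = -15 → [3, -4, -7, -7, -11, -15]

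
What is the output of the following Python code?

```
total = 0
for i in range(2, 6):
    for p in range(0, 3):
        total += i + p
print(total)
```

54

i=2,p=0: total = 0+2 = 2
i=2,p=1: total = 2+3 = 5
i=2,p=2: total = 5+4 = 9
i=3,p=0: total = 9+3 = 12
i=3,p=1: total = 12+4 = 16
i=3,p=2: total = 16+5 = 21
i=4,p=0: total = 21+4 = 25
i=4,p=1: total = 25+5 = 30
i=4,p=2: total = 30+6 = 36
i=5,p=0: total = 36+5 = 41
i=5,p=1: total = 41+6 = 47
i=5,p=2: total = 47+7 = 54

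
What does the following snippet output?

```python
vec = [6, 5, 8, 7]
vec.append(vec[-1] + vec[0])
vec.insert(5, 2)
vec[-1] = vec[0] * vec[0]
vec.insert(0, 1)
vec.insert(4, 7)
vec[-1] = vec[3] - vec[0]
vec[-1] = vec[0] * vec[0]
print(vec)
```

[1, 6, 5, 8, 7, 7, 13, 1]

append vec[-1]+vec[0] = 7+6 = 13 → [6, 5, 8, 7, 13]
insert 2 at 5 → [6, 5, 8, 7, 13, 2]
vec[-1] = vec[0]*vec[0] = 6*6 = 36 → [6, 5, 8, 7, 13, 36]
insert 1 at 0 → [1, 6, 5, 8, 7, 13, 36]
insert 7 at 4 → [1, 6, 5, 8, 7, 7, 13, 36]
vec[-1] = vec[3]-vec[0] = 8-1 = 7 → [1, 6, 5, 8, 7, 7, 13, 7]
vec[-1] = vec[0]*vec[0] = 1*1 = 1 → [1, 6, 5, 8, 7, 7, 13, 1]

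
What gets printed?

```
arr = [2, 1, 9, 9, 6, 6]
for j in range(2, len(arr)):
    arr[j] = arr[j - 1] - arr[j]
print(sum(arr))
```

j=2: arr[2] = 1-9 = -8 → [2, 1, -8, 9, 6, 6]
j=3: arr[3] = (-8)-9 = -17 → [2, 1, -8, -17, 6, 6]
j=4: arr[4] = (-17)-6 = -23 → [2, 1, -8, -17, -23, 6]
j=5: arr[5] = (-23)-6 = -29 → [2, 1, -8, -17, -23, -29]
sum = -74

-74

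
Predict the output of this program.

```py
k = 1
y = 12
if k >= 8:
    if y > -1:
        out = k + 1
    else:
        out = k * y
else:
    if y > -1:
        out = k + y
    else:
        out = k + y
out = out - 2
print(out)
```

k=1, y=12
k >= 8 is False; y > -1 is True
→ out = k + y = 13
out = 13-2 = 11

11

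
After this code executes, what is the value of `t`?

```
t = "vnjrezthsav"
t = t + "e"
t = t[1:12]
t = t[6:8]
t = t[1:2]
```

+ 'e' → 'vnjrezthsave'
slice [1:12] → 'njrezthsave'
slice [6:8] → 'hs'
slice [1:2] → 's'

's'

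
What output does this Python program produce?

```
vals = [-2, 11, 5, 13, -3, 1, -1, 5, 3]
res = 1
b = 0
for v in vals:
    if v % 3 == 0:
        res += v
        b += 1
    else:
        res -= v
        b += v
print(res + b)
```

v=-2: not %3==0, res = 1-(-2) = 3; b=-2
v=11: not %3==0, res = 3-11 = -8; b=9
v=5: not %3==0, res = (-8)-5 = -13; b=14
v=13: not %3==0, res = (-13)-13 = -26; b=27
v=-3: %3==0, res = (-26)+(-3) = -29; b=28
v=1: not %3==0, res = (-29)-1 = -30; b=29
v=-1: not %3==0, res = (-30)-(-1) = -29; b=28
v=5: not %3==0, res = (-29)-5 = -34; b=33
v=3: %3==0, res = (-34)+3 = -31; b=34
res+b = (-31)+34 = 3

3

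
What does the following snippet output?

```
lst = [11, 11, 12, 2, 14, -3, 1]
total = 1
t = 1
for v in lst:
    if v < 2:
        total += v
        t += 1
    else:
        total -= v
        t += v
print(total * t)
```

-2703

v=11: not <2, total = 1-11 = -10; t=12
v=11: not <2, total = (-10)-11 = -21; t=23
v=12: not <2, total = (-21)-12 = -33; t=35
v=2: not <2, total = (-33)-2 = -35; t=37
v=14: not <2, total = (-35)-14 = -49; t=51
v=-3: <2, total = (-49)+(-3) = -52; t=52
v=1: <2, total = (-52)+1 = -51; t=53
total*t = (-51)*53 = -2703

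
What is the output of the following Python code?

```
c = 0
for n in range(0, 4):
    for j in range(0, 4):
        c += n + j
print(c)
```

48

n=0,j=0: c = 0+0 = 0
n=0,j=1: c = 0+1 = 1
n=0,j=2: c = 1+2 = 3
n=0,j=3: c = 3+3 = 6
n=1,j=0: c = 6+1 = 7
n=1,j=1: c = 7+2 = 9
n=1,j=2: c = 9+3 = 12
n=1,j=3: c = 12+4 = 16
n=2,j=0: c = 16+2 = 18
n=2,j=1: c = 18+3 = 21
n=2,j=2: c = 21+4 = 25
n=2,j=3: c = 25+5 = 30
n=3,j=0: c = 30+3 = 33
n=3,j=1: c = 33+4 = 37
n=3,j=2: c = 37+5 = 42
n=3,j=3: c = 42+6 = 48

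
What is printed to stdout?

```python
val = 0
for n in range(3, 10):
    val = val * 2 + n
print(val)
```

501

n=3: val = 0*2+3 = 3
n=4: val = 3*2+4 = 10
n=5: val = 10*2+5 = 25
n=6: val = 25*2+6 = 56
n=7: val = 56*2+7 = 119
n=8: val = 119*2+8 = 246
n=9: val = 246*2+9 = 501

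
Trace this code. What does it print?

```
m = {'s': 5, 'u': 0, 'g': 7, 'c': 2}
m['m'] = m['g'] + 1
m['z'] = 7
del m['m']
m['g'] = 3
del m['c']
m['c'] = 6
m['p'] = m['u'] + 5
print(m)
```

{'s': 5, 'u': 0, 'g': 3, 'z': 7, 'c': 6, 'p': 5}

m['m'] = m['g']+1 = 8 → {'s': 5, 'u': 0, 'g': 7, 'c': 2, 'm': 8}
m['z'] = 7 → {'s': 5, 'u': 0, 'g': 7, 'c': 2, 'm': 8, 'z': 7}
del 'm' → {'s': 5, 'u': 0, 'g': 7, 'c': 2, 'z': 7}
m['g'] = 3 → {'s': 5, 'u': 0, 'g': 3, 'c': 2, 'z': 7}
del 'c' → {'s': 5, 'u': 0, 'g': 3, 'z': 7}
m['c'] = 6 → {'s': 5, 'u': 0, 'g': 3, 'z': 7, 'c': 6}
m['p'] = m['u']+5 = 5 → {'s': 5, 'u': 0, 'g': 3, 'z': 7, 'c': 6, 'p': 5}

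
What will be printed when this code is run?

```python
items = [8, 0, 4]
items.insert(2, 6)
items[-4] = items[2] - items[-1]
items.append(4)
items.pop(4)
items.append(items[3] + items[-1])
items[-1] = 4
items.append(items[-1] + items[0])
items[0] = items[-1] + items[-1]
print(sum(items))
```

insert 6 at 2 → [8, 0, 6, 4]
items[-4] = items[2]-items[-1] = 6-4 = 2 → [2, 0, 6, 4]
append 4 → [2, 0, 6, 4, 4]
pop(4) removes 4 → [2, 0, 6, 4]
append items[3]+items[-1] = 4+4 = 8 → [2, 0, 6, 4, 8]
items[-1] = 4 → [2, 0, 6, 4, 4]
append items[-1]+items[0] = 4+2 = 6 → [2, 0, 6, 4, 4, 6]
items[0] = items[-1]+items[-1] = 6+6 = 12 → [12, 0, 6, 4, 4, 6]
sum = 32

32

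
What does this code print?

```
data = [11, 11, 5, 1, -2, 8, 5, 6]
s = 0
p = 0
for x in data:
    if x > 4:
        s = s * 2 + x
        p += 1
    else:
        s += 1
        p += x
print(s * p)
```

3160

x=11: >4, s = 0*2+11 = 11; p=1
x=11: >4, s = 11*2+11 = 33; p=2
x=5: >4, s = 33*2+5 = 71; p=3
x=1: not >4, s = 71+1 = 72; p=4
x=-2: not >4, s = 72+1 = 73; p=2
x=8: >4, s = 73*2+8 = 154; p=3
x=5: >4, s = 154*2+5 = 313; p=4
x=6: >4, s = 313*2+6 = 632; p=5
s*p = 632*5 = 3160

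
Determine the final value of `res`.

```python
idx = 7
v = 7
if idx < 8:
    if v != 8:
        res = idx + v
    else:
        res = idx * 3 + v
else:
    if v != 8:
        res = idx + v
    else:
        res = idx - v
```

idx=7, v=7
idx < 8 is True; v != 8 is True
→ res = idx + v = 14

14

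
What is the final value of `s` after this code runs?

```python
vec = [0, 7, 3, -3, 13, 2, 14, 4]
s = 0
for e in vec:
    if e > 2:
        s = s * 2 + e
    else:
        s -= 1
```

176

e=0: not >2, s = 0-1 = -1
e=7: >2, s = (-1)*2+7 = 5
e=3: >2, s = 5*2+3 = 13
e=-3: not >2, s = 13-1 = 12
e=13: >2, s = 12*2+13 = 37
e=2: not >2, s = 37-1 = 36
e=14: >2, s = 36*2+14 = 86
e=4: >2, s = 86*2+4 = 176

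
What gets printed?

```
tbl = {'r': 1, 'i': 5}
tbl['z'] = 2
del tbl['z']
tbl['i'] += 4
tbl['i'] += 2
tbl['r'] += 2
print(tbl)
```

{'r': 3, 'i': 11}

tbl['z'] = 2 → {'r': 1, 'i': 5, 'z': 2}
del 'z' → {'r': 1, 'i': 5}
tbl['i'] = 5+4 = 9 → {'r': 1, 'i': 9}
tbl['i'] = 9+2 = 11 → {'r': 1, 'i': 11}
tbl['r'] = 1+2 = 3 → {'r': 3, 'i': 11}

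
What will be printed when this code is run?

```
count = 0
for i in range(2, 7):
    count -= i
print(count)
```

-20

i=2: count = 0-2 = -2
i=3: count = (-2)-3 = -5
i=4: count = (-5)-4 = -9
i=5: count = (-9)-5 = -14
i=6: count = (-14)-6 = -20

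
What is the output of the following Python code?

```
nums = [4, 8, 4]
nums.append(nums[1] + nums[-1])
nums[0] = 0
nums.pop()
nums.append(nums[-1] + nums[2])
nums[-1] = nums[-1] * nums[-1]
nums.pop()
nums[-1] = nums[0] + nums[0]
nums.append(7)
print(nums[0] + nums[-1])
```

7

append nums[1]+nums[-1] = 8+4 = 12 → [4, 8, 4, 12]
nums[0] = 0 → [0, 8, 4, 12]
pop() removes 12 → [0, 8, 4]
append nums[-1]+nums[2] = 4+4 = 8 → [0, 8, 4, 8]
nums[-1] = nums[-1]*nums[-1] = 8*8 = 64 → [0, 8, 4, 64]
pop() removes 64 → [0, 8, 4]
nums[-1] = nums[0]+nums[0] = 0+0 = 0 → [0, 8, 0]
append 7 → [0, 8, 0, 7]
nums[0]+nums[-1] = 0+7 = 7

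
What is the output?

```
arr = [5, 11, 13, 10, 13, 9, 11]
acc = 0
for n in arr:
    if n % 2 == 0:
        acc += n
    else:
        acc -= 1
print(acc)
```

n=5: not even, acc = 0-1 = -1
n=11: not even, acc = (-1)-1 = -2
n=13: not even, acc = (-2)-1 = -3
n=10: even, acc = (-3)+10 = 7
n=13: not even, acc = 7-1 = 6
n=9: not even, acc = 6-1 = 5
n=11: not even, acc = 5-1 = 4

4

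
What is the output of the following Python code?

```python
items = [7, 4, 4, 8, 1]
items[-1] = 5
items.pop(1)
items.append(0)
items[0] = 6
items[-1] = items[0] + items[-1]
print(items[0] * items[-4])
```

items[-1] = 5 → [7, 4, 4, 8, 5]
pop(1) removes 4 → [7, 4, 8, 5]
append 0 → [7, 4, 8, 5, 0]
items[0] = 6 → [6, 4, 8, 5, 0]
items[-1] = items[0]+items[-1] = 6+0 = 6 → [6, 4, 8, 5, 6]
items[0]*items[-4] = 6*4 = 24

24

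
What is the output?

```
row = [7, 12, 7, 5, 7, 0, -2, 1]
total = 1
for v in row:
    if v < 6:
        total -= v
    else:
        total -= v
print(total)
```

-36

v=7: not <6, total = 1-7 = -6
v=12: not <6, total = (-6)-12 = -18
v=7: not <6, total = (-18)-7 = -25
v=5: <6, total = (-25)-5 = -30
v=7: not <6, total = (-30)-7 = -37
v=0: <6, total = (-37)-0 = -37
v=-2: <6, total = (-37)-(-2) = -35
v=1: <6, total = (-35)-1 = -36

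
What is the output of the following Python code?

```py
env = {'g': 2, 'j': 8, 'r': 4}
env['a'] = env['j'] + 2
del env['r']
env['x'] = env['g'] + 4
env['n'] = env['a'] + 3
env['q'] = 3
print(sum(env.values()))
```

42

env['a'] = env['j']+2 = 10 → {'g': 2, 'j': 8, 'r': 4, 'a': 10}
del 'r' → {'g': 2, 'j': 8, 'a': 10}
env['x'] = env['g']+4 = 6 → {'g': 2, 'j': 8, 'a': 10, 'x': 6}
env['n'] = env['a']+3 = 13 → {'g': 2, 'j': 8, 'a': 10, 'x': 6, 'n': 13}
env['q'] = 3 → {'g': 2, 'j': 8, 'a': 10, 'x': 6, 'n': 13, 'q': 3}
sum of values = 42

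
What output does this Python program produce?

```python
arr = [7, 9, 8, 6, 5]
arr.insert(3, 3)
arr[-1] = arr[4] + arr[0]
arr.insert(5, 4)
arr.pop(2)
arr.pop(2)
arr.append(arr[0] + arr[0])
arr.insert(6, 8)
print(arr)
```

insert 3 at 3 → [7, 9, 8, 3, 6, 5]
arr[-1] = arr[4]+arr[0] = 6+7 = 13 → [7, 9, 8, 3, 6, 13]
insert 4 at 5 → [7, 9, 8, 3, 6, 4, 13]
pop(2) removes 8 → [7, 9, 3, 6, 4, 13]
pop(2) removes 3 → [7, 9, 6, 4, 13]
append arr[0]+arr[0] = 7+7 = 14 → [7, 9, 6, 4, 13, 14]
insert 8 at 6 → [7, 9, 6, 4, 13, 14, 8]

[7, 9, 6, 4, 13, 14, 8]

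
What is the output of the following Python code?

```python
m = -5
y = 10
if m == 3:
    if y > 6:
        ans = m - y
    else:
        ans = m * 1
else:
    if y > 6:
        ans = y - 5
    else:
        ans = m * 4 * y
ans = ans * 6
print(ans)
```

30

m=-5, y=10
m == 3 is False; y > 6 is True
→ ans = y - 5 = 5
ans = 5*6 = 30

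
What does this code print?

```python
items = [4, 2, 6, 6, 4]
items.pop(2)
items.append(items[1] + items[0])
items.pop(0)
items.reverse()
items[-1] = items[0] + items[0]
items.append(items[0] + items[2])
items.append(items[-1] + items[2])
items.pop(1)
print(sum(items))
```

54

pop(2) removes 6 → [4, 2, 6, 4]
append items[1]+items[0] = 2+4 = 6 → [4, 2, 6, 4, 6]
pop(0) removes 4 → [2, 6, 4, 6]
reverse → [6, 4, 6, 2]
items[-1] = items[0]+items[0] = 6+6 = 12 → [6, 4, 6, 12]
append items[0]+items[2] = 6+6 = 12 → [6, 4, 6, 12, 12]
append items[-1]+items[2] = 12+6 = 18 → [6, 4, 6, 12, 12, 18]
pop(1) removes 4 → [6, 6, 12, 12, 18]
sum = 54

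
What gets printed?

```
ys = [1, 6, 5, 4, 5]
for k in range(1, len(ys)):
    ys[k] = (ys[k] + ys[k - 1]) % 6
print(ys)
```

[1, 1, 0, 4, 3]

k=1: ys[1] = (6+1)%6 = 1 → [1, 1, 5, 4, 5]
k=2: ys[2] = (5+1)%6 = 0 → [1, 1, 0, 4, 5]
k=3: ys[3] = (4+0)%6 = 4 → [1, 1, 0, 4, 5]
k=4: ys[4] = (5+4)%6 = 3 → [1, 1, 0, 4, 3]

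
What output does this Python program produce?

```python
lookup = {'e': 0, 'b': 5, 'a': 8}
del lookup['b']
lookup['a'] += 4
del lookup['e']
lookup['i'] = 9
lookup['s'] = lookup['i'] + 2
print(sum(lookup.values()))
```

32

del 'b' → {'e': 0, 'a': 8}
lookup['a'] = 8+4 = 12 → {'e': 0, 'a': 12}
del 'e' → {'a': 12}
lookup['i'] = 9 → {'a': 12, 'i': 9}
lookup['s'] = lookup['i']+2 = 11 → {'a': 12, 'i': 9, 's': 11}
sum of values = 32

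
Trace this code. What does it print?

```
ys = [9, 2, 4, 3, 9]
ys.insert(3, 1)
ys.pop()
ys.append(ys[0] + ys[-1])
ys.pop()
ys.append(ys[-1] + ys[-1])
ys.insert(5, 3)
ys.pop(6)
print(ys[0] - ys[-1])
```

6

insert 1 at 3 → [9, 2, 4, 1, 3, 9]
pop() removes 9 → [9, 2, 4, 1, 3]
append ys[0]+ys[-1] = 9+3 = 12 → [9, 2, 4, 1, 3, 12]
pop() removes 12 → [9, 2, 4, 1, 3]
append ys[-1]+ys[-1] = 3+3 = 6 → [9, 2, 4, 1, 3, 6]
insert 3 at 5 → [9, 2, 4, 1, 3, 3, 6]
pop(6) removes 6 → [9, 2, 4, 1, 3, 3]
ys[0]-ys[-1] = 9-3 = 6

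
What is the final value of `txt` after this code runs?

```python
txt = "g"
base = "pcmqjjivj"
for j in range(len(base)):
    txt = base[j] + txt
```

'jvijjqmcpg'

j=0: prepend 'p' → 'pg'
j=1: prepend 'c' → 'cpg'
j=2: prepend 'm' → 'mcpg'
j=3: prepend 'q' → 'qmcpg'
j=4: prepend 'j' → 'jqmcpg'
j=5: prepend 'j' → 'jjqmcpg'
j=6: prepend 'i' → 'ijjqmcpg'
j=7: prepend 'v' → 'vijjqmcpg'
j=8: prepend 'j' → 'jvijjqmcpg'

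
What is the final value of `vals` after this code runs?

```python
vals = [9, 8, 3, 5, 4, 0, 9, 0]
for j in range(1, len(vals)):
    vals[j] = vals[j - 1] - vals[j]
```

[9, 1, -2, -7, -11, -11, -20, -20]

j=1: vals[1] = 9-8 = 1 → [9, 1, 3, 5, 4, 0, 9, 0]
j=2: vals[2] = 1-3 = -2 → [9, 1, -2, 5, 4, 0, 9, 0]
j=3: vals[3] = (-2)-5 = -7 → [9, 1, -2, -7, 4, 0, 9, 0]
j=4: vals[4] = (-7)-4 = -11 → [9, 1, -2, -7, -11, 0, 9, 0]
j=5: vals[5] = (-11)-0 = -11 → [9, 1, -2, -7, -11, -11, 9, 0]
j=6: vals[6] = (-11)-9 = -20 → [9, 1, -2, -7, -11, -11, -20, 0]
j=7: vals[7] = (-20)-0 = -20 → [9, 1, -2, -7, -11, -11, -20, -20]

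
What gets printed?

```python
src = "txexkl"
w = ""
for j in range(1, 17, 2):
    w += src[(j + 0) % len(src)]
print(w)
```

j=1: add src[1]='x' → 'x'
j=3: add src[3]='x' → 'xx'
j=5: add src[5]='l' → 'xxl'
j=7: add src[1]='x' → 'xxlx'
j=9: add src[3]='x' → 'xxlxx'
j=11: add src[5]='l' → 'xxlxxl'
j=13: add src[1]='x' → 'xxlxxlx'
j=15: add src[3]='x' → 'xxlxxlxx'

xxlxxlxx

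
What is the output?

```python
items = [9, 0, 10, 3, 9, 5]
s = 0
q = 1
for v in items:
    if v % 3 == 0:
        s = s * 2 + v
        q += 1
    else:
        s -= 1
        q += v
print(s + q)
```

v=9: %3==0, s = 0*2+9 = 9; q=2
v=0: %3==0, s = 9*2+0 = 18; q=3
v=10: not %3==0, s = 18-1 = 17; q=13
v=3: %3==0, s = 17*2+3 = 37; q=14
v=9: %3==0, s = 37*2+9 = 83; q=15
v=5: not %3==0, s = 83-1 = 82; q=20
s+q = 82+20 = 102

102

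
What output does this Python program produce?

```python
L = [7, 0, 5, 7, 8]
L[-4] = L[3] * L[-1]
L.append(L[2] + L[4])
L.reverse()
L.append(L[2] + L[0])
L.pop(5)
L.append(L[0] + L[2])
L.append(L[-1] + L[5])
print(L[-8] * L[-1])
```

520

L[-4] = L[3]*L[-1] = 7*8 = 56 → [7, 56, 5, 7, 8]
append L[2]+L[4] = 5+8 = 13 → [7, 56, 5, 7, 8, 13]
reverse → [13, 8, 7, 5, 56, 7]
append L[2]+L[0] = 7+13 = 20 → [13, 8, 7, 5, 56, 7, 20]
pop(5) removes 7 → [13, 8, 7, 5, 56, 20]
append L[0]+L[2] = 13+7 = 20 → [13, 8, 7, 5, 56, 20, 20]
append L[-1]+L[5] = 20+20 = 40 → [13, 8, 7, 5, 56, 20, 20, 40]
L[-8]*L[-1] = 13*40 = 520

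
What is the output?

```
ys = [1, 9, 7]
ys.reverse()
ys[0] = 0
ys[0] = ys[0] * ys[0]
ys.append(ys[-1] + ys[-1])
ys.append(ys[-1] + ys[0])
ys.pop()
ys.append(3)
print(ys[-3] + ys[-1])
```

reverse → [7, 9, 1]
ys[0] = 0 → [0, 9, 1]
ys[0] = ys[0]*ys[0] = 0*0 = 0 → [0, 9, 1]
append ys[-1]+ys[-1] = 1+1 = 2 → [0, 9, 1, 2]
append ys[-1]+ys[0] = 2+0 = 2 → [0, 9, 1, 2, 2]
pop() removes 2 → [0, 9, 1, 2]
append 3 → [0, 9, 1, 2, 3]
ys[-3]+ys[-1] = 1+3 = 4

4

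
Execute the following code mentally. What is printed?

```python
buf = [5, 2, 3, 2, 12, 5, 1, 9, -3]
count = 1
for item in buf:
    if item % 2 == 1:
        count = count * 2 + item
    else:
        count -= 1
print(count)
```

267

item=5: odd, count = 1*2+5 = 7
item=2: not odd, count = 7-1 = 6
item=3: odd, count = 6*2+3 = 15
item=2: not odd, count = 15-1 = 14
item=12: not odd, count = 14-1 = 13
item=5: odd, count = 13*2+5 = 31
item=1: odd, count = 31*2+1 = 63
item=9: odd, count = 63*2+9 = 135
item=-3: odd, count = 135*2+(-3) = 267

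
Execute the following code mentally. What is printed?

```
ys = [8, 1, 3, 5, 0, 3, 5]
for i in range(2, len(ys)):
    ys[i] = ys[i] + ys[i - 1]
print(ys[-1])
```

17

i=2: ys[2] = 3+1 = 4 → [8, 1, 4, 5, 0, 3, 5]
i=3: ys[3] = 5+4 = 9 → [8, 1, 4, 9, 0, 3, 5]
i=4: ys[4] = 0+9 = 9 → [8, 1, 4, 9, 9, 3, 5]
i=5: ys[5] = 3+9 = 12 → [8, 1, 4, 9, 9, 12, 5]
i=6: ys[6] = 5+12 = 17 → [8, 1, 4, 9, 9, 12, 17]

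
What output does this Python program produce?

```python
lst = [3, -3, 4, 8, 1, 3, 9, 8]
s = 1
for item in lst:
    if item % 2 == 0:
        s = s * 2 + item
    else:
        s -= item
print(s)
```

22

item=3: not even, s = 1-3 = -2
item=-3: not even, s = (-2)-(-3) = 1
item=4: even, s = 1*2+4 = 6
item=8: even, s = 6*2+8 = 20
item=1: not even, s = 20-1 = 19
item=3: not even, s = 19-3 = 16
item=9: not even, s = 16-9 = 7
item=8: even, s = 7*2+8 = 22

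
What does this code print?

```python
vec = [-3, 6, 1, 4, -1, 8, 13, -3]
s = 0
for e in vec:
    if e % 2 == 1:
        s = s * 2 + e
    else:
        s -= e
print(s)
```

e=-3: odd, s = 0*2+(-3) = -3
e=6: not odd, s = (-3)-6 = -9
e=1: odd, s = (-9)*2+1 = -17
e=4: not odd, s = (-17)-4 = -21
e=-1: odd, s = (-21)*2+(-1) = -43
e=8: not odd, s = (-43)-8 = -51
e=13: odd, s = (-51)*2+13 = -89
e=-3: odd, s = (-89)*2+(-3) = -181

-181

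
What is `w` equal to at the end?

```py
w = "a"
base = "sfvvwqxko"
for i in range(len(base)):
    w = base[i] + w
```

'okxqwvvfsa'

i=0: prepend 's' → 'sa'
i=1: prepend 'f' → 'fsa'
i=2: prepend 'v' → 'vfsa'
i=3: prepend 'v' → 'vvfsa'
i=4: prepend 'w' → 'wvvfsa'
i=5: prepend 'q' → 'qwvvfsa'
i=6: prepend 'x' → 'xqwvvfsa'
i=7: prepend 'k' → 'kxqwvvfsa'
i=8: prepend 'o' → 'okxqwvvfsa'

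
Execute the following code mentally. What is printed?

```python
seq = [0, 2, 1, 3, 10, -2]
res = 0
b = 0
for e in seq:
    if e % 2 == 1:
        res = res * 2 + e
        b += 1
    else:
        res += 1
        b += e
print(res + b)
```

e=0: not odd, res = 0+1 = 1; b=0
e=2: not odd, res = 1+1 = 2; b=2
e=1: odd, res = 2*2+1 = 5; b=3
e=3: odd, res = 5*2+3 = 13; b=4
e=10: not odd, res = 13+1 = 14; b=14
e=-2: not odd, res = 14+1 = 15; b=12
res+b = 15+12 = 27

27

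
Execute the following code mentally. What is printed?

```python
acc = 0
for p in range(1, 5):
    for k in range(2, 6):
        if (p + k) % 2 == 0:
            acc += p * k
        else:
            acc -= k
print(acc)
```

40

p=1,k=2: odd sum, acc = 0-2 = -2
p=1,k=3: even sum, acc = (-2)+3 = 1
p=1,k=4: odd sum, acc = 1-4 = -3
p=1,k=5: even sum, acc = (-3)+5 = 2
p=2,k=2: even sum, acc = 2+4 = 6
p=2,k=3: odd sum, acc = 6-3 = 3
p=2,k=4: even sum, acc = 3+8 = 11
p=2,k=5: odd sum, acc = 11-5 = 6
p=3,k=2: odd sum, acc = 6-2 = 4
p=3,k=3: even sum, acc = 4+9 = 13
p=3,k=4: odd sum, acc = 13-4 = 9
p=3,k=5: even sum, acc = 9+15 = 24
p=4,k=2: even sum, acc = 24+8 = 32
p=4,k=3: odd sum, acc = 32-3 = 29
p=4,k=4: even sum, acc = 29+16 = 45
p=4,k=5: odd sum, acc = 45-5 = 40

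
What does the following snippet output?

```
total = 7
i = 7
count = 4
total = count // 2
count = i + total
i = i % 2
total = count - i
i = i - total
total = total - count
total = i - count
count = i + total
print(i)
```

-7

total = 4//2 = 2
count = 7+2 = 9
i = 7%2 = 1
total = 9-1 = 8
i = 1-8 = -7
total = 8-9 = -1
total = (-7)-9 = -16
count = (-7)+(-16) = -23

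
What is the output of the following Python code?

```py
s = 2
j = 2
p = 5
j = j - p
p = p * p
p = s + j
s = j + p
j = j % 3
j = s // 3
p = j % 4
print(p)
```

2

j = 2-5 = -3
p = 5*5 = 25
p = 2+(-3) = -1
s = (-3)+(-1) = -4
j = (-3)%3 = 0
j = (-4)//3 = -2
p = (-2)%4 = 2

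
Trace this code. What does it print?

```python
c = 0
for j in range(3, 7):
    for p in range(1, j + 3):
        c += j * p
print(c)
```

j=3,p=1: c = 0+3 = 3
j=3,p=2: c = 3+6 = 9
j=3,p=3: c = 9+9 = 18
j=3,p=4: c = 18+12 = 30
j=3,p=5: c = 30+15 = 45
j=4,p=1: c = 45+4 = 49
j=4,p=2: c = 49+8 = 57
j=4,p=3: c = 57+12 = 69
j=4,p=4: c = 69+16 = 85
j=4,p=5: c = 85+20 = 105
j=4,p=6: c = 105+24 = 129
j=5,p=1: c = 129+5 = 134
j=5,p=2: c = 134+10 = 144
j=5,p=3: c = 144+15 = 159
j=5,p=4: c = 159+20 = 179
j=5,p=5: c = 179+25 = 204
j=5,p=6: c = 204+30 = 234
j=5,p=7: c = 234+35 = 269
j=6,p=1: c = 269+6 = 275
j=6,p=2: c = 275+12 = 287
j=6,p=3: c = 287+18 = 305
j=6,p=4: c = 305+24 = 329
j=6,p=5: c = 329+30 = 359
j=6,p=6: c = 359+36 = 395
j=6,p=7: c = 395+42 = 437
j=6,p=8: c = 437+48 = 485

485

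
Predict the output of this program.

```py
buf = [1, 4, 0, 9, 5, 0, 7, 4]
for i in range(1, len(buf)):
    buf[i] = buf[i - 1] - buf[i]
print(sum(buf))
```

-103

i=1: buf[1] = 1-4 = -3 → [1, -3, 0, 9, 5, 0, 7, 4]
i=2: buf[2] = (-3)-0 = -3 → [1, -3, -3, 9, 5, 0, 7, 4]
i=3: buf[3] = (-3)-9 = -12 → [1, -3, -3, -12, 5, 0, 7, 4]
i=4: buf[4] = (-12)-5 = -17 → [1, -3, -3, -12, -17, 0, 7, 4]
i=5: buf[5] = (-17)-0 = -17 → [1, -3, -3, -12, -17, -17, 7, 4]
i=6: buf[6] = (-17)-7 = -24 → [1, -3, -3, -12, -17, -17, -24, 4]
i=7: buf[7] = (-24)-4 = -28 → [1, -3, -3, -12, -17, -17, -24, -28]
sum = -103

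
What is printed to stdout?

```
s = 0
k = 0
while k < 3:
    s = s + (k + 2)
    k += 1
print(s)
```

9

k=0: s = 0+2 = 2
k=1: s = 2+3 = 5
k=2: s = 5+4 = 9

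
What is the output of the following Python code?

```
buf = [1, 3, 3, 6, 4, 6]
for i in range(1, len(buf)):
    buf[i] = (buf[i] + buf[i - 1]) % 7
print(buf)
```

i=1: buf[1] = (3+1)%7 = 4 → [1, 4, 3, 6, 4, 6]
i=2: buf[2] = (3+4)%7 = 0 → [1, 4, 0, 6, 4, 6]
i=3: buf[3] = (6+0)%7 = 6 → [1, 4, 0, 6, 4, 6]
i=4: buf[4] = (4+6)%7 = 3 → [1, 4, 0, 6, 3, 6]
i=5: buf[5] = (6+3)%7 = 2 → [1, 4, 0, 6, 3, 2]

[1, 4, 0, 6, 3, 2]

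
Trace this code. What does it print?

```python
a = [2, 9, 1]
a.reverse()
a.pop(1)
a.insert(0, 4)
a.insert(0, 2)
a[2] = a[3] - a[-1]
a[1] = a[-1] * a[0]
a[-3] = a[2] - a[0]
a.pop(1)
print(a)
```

reverse → [1, 9, 2]
pop(1) removes 9 → [1, 2]
insert 4 at 0 → [4, 1, 2]
insert 2 at 0 → [2, 4, 1, 2]
a[2] = a[3]-a[-1] = 2-2 = 0 → [2, 4, 0, 2]
a[1] = a[-1]*a[0] = 2*2 = 4 → [2, 4, 0, 2]
a[-3] = a[2]-a[0] = 0-2 = -2 → [2, -2, 0, 2]
pop(1) removes -2 → [2, 0, 2]

[2, 0, 2]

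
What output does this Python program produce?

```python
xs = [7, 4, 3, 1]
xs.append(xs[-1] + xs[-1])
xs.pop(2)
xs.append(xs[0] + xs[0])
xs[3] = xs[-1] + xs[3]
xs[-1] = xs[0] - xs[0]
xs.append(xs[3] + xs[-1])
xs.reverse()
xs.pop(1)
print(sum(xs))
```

44

append xs[-1]+xs[-1] = 1+1 = 2 → [7, 4, 3, 1, 2]
pop(2) removes 3 → [7, 4, 1, 2]
append xs[0]+xs[0] = 7+7 = 14 → [7, 4, 1, 2, 14]
xs[3] = xs[-1]+xs[3] = 14+2 = 16 → [7, 4, 1, 16, 14]
xs[-1] = xs[0]-xs[0] = 7-7 = 0 → [7, 4, 1, 16, 0]
append xs[3]+xs[-1] = 16+0 = 16 → [7, 4, 1, 16, 0, 16]
reverse → [16, 0, 16, 1, 4, 7]
pop(1) removes 0 → [16, 16, 1, 4, 7]
sum = 44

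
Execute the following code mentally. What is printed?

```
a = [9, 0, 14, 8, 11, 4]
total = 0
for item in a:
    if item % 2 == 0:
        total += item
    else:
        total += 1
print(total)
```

28

item=9: not even, total = 0+1 = 1
item=0: even, total = 1+0 = 1
item=14: even, total = 1+14 = 15
item=8: even, total = 15+8 = 23
item=11: not even, total = 23+1 = 24
item=4: even, total = 24+4 = 28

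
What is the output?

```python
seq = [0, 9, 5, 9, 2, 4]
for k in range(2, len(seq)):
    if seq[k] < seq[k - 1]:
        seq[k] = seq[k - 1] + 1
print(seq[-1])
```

13

k=2: 5<9, seq[2] = 9+1 = 10 → [0, 9, 10, 9, 2, 4]
k=3: 9<10, seq[3] = 10+1 = 11 → [0, 9, 10, 11, 2, 4]
k=4: 2<11, seq[4] = 11+1 = 12 → [0, 9, 10, 11, 12, 4]
k=5: 4<12, seq[5] = 12+1 = 13 → [0, 9, 10, 11, 12, 13]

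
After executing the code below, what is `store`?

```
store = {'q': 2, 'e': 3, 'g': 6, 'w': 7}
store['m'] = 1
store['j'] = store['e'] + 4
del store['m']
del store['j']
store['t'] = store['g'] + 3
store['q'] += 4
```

{'q': 6, 'e': 3, 'g': 6, 'w': 7, 't': 9}

store['m'] = 1 → {'q': 2, 'e': 3, 'g': 6, 'w': 7, 'm': 1}
store['j'] = store['e']+4 = 7 → {'q': 2, 'e': 3, 'g': 6, 'w': 7, 'm': 1, 'j': 7}
del 'm' → {'q': 2, 'e': 3, 'g': 6, 'w': 7, 'j': 7}
del 'j' → {'q': 2, 'e': 3, 'g': 6, 'w': 7}
store['t'] = store['g']+3 = 9 → {'q': 2, 'e': 3, 'g': 6, 'w': 7, 't': 9}
store['q'] = 2+4 = 6 → {'q': 6, 'e': 3, 'g': 6, 'w': 7, 't': 9}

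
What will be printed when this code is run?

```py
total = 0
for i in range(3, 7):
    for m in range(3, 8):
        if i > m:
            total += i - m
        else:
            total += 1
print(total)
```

i=3,m=3: not 3>3, total = 0+1 = 1
i=3,m=4: not 3>4, total = 1+1 = 2
i=3,m=5: not 3>5, total = 2+1 = 3
i=3,m=6: not 3>6, total = 3+1 = 4
i=3,m=7: not 3>7, total = 4+1 = 5
i=4,m=3: 4>3, total = 5+1 = 6
i=4,m=4: not 4>4, total = 6+1 = 7
i=4,m=5: not 4>5, total = 7+1 = 8
i=4,m=6: not 4>6, total = 8+1 = 9
i=4,m=7: not 4>7, total = 9+1 = 10
i=5,m=3: 5>3, total = 10+2 = 12
i=5,m=4: 5>4, total = 12+1 = 13
i=5,m=5: not 5>5, total = 13+1 = 14
i=5,m=6: not 5>6, total = 14+1 = 15
i=5,m=7: not 5>7, total = 15+1 = 16
i=6,m=3: 6>3, total = 16+3 = 19
i=6,m=4: 6>4, total = 19+2 = 21
i=6,m=5: 6>5, total = 21+1 = 22
i=6,m=6: not 6>6, total = 22+1 = 23
i=6,m=7: not 6>7, total = 23+1 = 24

24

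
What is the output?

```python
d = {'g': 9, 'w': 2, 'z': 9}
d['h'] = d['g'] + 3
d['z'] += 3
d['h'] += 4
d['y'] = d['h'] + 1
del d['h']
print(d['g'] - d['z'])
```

d['h'] = d['g']+3 = 12 → {'g': 9, 'w': 2, 'z': 9, 'h': 12}
d['z'] = 9+3 = 12 → {'g': 9, 'w': 2, 'z': 12, 'h': 12}
d['h'] = 12+4 = 16 → {'g': 9, 'w': 2, 'z': 12, 'h': 16}
d['y'] = d['h']+1 = 17 → {'g': 9, 'w': 2, 'z': 12, 'h': 16, 'y': 17}
del 'h' → {'g': 9, 'w': 2, 'z': 12, 'y': 17}
d['g']-d['z'] = 9-12 = -3

-3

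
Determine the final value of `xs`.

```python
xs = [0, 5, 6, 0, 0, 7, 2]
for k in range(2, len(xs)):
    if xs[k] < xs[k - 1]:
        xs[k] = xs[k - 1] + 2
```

[0, 5, 6, 8, 10, 12, 14]

k=2: 6>=5, unchanged → [0, 5, 6, 0, 0, 7, 2]
k=3: 0<6, xs[3] = 6+2 = 8 → [0, 5, 6, 8, 0, 7, 2]
k=4: 0<8, xs[4] = 8+2 = 10 → [0, 5, 6, 8, 10, 7, 2]
k=5: 7<10, xs[5] = 10+2 = 12 → [0, 5, 6, 8, 10, 12, 2]
k=6: 2<12, xs[6] = 12+2 = 14 → [0, 5, 6, 8, 10, 12, 14]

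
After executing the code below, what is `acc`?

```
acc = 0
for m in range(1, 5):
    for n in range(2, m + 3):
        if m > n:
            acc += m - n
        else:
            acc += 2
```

26

m=1,n=2: not 1>2, acc = 0+2 = 2
m=1,n=3: not 1>3, acc = 2+2 = 4
m=2,n=2: not 2>2, acc = 4+2 = 6
m=2,n=3: not 2>3, acc = 6+2 = 8
m=2,n=4: not 2>4, acc = 8+2 = 10
m=3,n=2: 3>2, acc = 10+1 = 11
m=3,n=3: not 3>3, acc = 11+2 = 13
m=3,n=4: not 3>4, acc = 13+2 = 15
m=3,n=5: not 3>5, acc = 15+2 = 17
m=4,n=2: 4>2, acc = 17+2 = 19
m=4,n=3: 4>3, acc = 19+1 = 20
m=4,n=4: not 4>4, acc = 20+2 = 22
m=4,n=5: not 4>5, acc = 22+2 = 24
m=4,n=6: not 4>6, acc = 24+2 = 26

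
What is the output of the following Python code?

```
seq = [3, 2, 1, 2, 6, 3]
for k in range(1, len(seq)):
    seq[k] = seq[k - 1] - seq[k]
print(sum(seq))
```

-17

k=1: seq[1] = 3-2 = 1 → [3, 1, 1, 2, 6, 3]
k=2: seq[2] = 1-1 = 0 → [3, 1, 0, 2, 6, 3]
k=3: seq[3] = 0-2 = -2 → [3, 1, 0, -2, 6, 3]
k=4: seq[4] = (-2)-6 = -8 → [3, 1, 0, -2, -8, 3]
k=5: seq[5] = (-8)-3 = -11 → [3, 1, 0, -2, -8, -11]
sum = -17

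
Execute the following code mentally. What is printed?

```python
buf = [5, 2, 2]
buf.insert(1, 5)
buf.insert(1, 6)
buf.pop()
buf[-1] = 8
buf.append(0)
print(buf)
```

insert 5 at 1 → [5, 5, 2, 2]
insert 6 at 1 → [5, 6, 5, 2, 2]
pop() removes 2 → [5, 6, 5, 2]
buf[-1] = 8 → [5, 6, 5, 8]
append 0 → [5, 6, 5, 8, 0]

[5, 6, 5, 8, 0]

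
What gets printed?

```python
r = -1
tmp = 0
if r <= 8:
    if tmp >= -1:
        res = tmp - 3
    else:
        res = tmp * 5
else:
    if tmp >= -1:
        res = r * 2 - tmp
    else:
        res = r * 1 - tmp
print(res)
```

r=-1, tmp=0
r <= 8 is True; tmp >= -1 is True
→ res = tmp - 3 = -3

-3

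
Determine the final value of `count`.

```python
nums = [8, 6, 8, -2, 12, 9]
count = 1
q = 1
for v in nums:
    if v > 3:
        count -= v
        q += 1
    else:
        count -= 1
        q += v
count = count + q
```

v=8: >3, count = 1-8 = -7; q=2
v=6: >3, count = (-7)-6 = -13; q=3
v=8: >3, count = (-13)-8 = -21; q=4
v=-2: not >3, count = (-21)-1 = -22; q=2
v=12: >3, count = (-22)-12 = -34; q=3
v=9: >3, count = (-34)-9 = -43; q=4
count+q = (-43)+4 = -39

-39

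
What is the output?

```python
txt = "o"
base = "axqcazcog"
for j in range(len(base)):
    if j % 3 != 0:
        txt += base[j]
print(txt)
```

oxqazog

j=0: skip
j=1: add 'x' → 'ox'
j=2: add 'q' → 'oxq'
j=3: skip
j=4: add 'a' → 'oxqa'
j=5: add 'z' → 'oxqaz'
j=6: skip
j=7: add 'o' → 'oxqazo'
j=8: add 'g' → 'oxqazog'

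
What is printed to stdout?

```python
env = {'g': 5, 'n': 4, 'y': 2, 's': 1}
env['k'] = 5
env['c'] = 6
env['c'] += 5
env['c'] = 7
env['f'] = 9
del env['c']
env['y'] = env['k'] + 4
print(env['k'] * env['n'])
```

20

env['k'] = 5 → {'g': 5, 'n': 4, 'y': 2, 's': 1, 'k': 5}
env['c'] = 6 → {'g': 5, 'n': 4, 'y': 2, 's': 1, 'k': 5, 'c': 6}
env['c'] = 6+5 = 11 → {'g': 5, 'n': 4, 'y': 2, 's': 1, 'k': 5, 'c': 11}
env['c'] = 7 → {'g': 5, 'n': 4, 'y': 2, 's': 1, 'k': 5, 'c': 7}
env['f'] = 9 → {'g': 5, 'n': 4, 'y': 2, 's': 1, 'k': 5, 'c': 7, 'f': 9}
del 'c' → {'g': 5, 'n': 4, 'y': 2, 's': 1, 'k': 5, 'f': 9}
env['y'] = env['k']+4 = 9 → {'g': 5, 'n': 4, 'y': 9, 's': 1, 'k': 5, 'f': 9}
env['k']*env['n'] = 5*4 = 20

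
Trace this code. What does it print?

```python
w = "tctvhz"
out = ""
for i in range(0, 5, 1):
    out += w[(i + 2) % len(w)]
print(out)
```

i=0: add w[2]='t' → 't'
i=1: add w[3]='v' → 'tv'
i=2: add w[4]='h' → 'tvh'
i=3: add w[5]='z' → 'tvhz'
i=4: add w[0]='t' → 'tvhzt'

tvhzt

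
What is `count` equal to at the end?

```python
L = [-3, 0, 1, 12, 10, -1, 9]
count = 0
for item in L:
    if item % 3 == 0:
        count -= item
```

item=-3: %3==0, count = 0-(-3) = 3
item=0: %3==0, count = 3-0 = 3
item=1: not %3==0
item=12: %3==0, count = 3-12 = -9
item=10: not %3==0
item=-1: not %3==0
item=9: %3==0, count = (-9)-9 = -18

-18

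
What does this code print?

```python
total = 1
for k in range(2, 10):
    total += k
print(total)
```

k=2: total = 1+2 = 3
k=3: total = 3+3 = 6
k=4: total = 6+4 = 10
k=5: total = 10+5 = 15
k=6: total = 15+6 = 21
k=7: total = 21+7 = 28
k=8: total = 28+8 = 36
k=9: total = 36+9 = 45

45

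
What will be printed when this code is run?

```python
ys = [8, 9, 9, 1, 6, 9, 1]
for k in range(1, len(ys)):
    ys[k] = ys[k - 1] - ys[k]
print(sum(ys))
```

k=1: ys[1] = 8-9 = -1 → [8, -1, 9, 1, 6, 9, 1]
k=2: ys[2] = (-1)-9 = -10 → [8, -1, -10, 1, 6, 9, 1]
k=3: ys[3] = (-10)-1 = -11 → [8, -1, -10, -11, 6, 9, 1]
k=4: ys[4] = (-11)-6 = -17 → [8, -1, -10, -11, -17, 9, 1]
k=5: ys[5] = (-17)-9 = -26 → [8, -1, -10, -11, -17, -26, 1]
k=6: ys[6] = (-26)-1 = -27 → [8, -1, -10, -11, -17, -26, -27]
sum = -84

-84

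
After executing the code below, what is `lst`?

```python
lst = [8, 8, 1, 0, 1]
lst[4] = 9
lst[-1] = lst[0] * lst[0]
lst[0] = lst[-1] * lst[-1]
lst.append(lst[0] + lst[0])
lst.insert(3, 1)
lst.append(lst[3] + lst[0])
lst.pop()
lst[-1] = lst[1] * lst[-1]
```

[4096, 8, 1, 1, 0, 64, 65536]

lst[4] = 9 → [8, 8, 1, 0, 9]
lst[-1] = lst[0]*lst[0] = 8*8 = 64 → [8, 8, 1, 0, 64]
lst[0] = lst[-1]*lst[-1] = 64*64 = 4096 → [4096, 8, 1, 0, 64]
append lst[0]+lst[0] = 4096+4096 = 8192 → [4096, 8, 1, 0, 64, 8192]
insert 1 at 3 → [4096, 8, 1, 1, 0, 64, 8192]
append lst[3]+lst[0] = 1+4096 = 4097 → [4096, 8, 1, 1, 0, 64, 8192, 4097]
pop() removes 4097 → [4096, 8, 1, 1, 0, 64, 8192]
lst[-1] = lst[1]*lst[-1] = 8*8192 = 65536 → [4096, 8, 1, 1, 0, 64, 65536]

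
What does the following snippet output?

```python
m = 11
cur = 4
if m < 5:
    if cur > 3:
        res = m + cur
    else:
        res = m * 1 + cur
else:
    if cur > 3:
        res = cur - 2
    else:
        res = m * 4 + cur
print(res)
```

m=11, cur=4
m < 5 is False; cur > 3 is True
→ res = cur - 2 = 2

2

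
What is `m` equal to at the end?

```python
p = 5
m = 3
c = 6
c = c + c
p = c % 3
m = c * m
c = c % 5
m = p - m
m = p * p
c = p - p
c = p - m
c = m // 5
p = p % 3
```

c = 6+6 = 12
p = 12%3 = 0
m = 12*3 = 36
c = 12%5 = 2
m = 0-36 = -36
m = 0*0 = 0
c = 0-0 = 0
c = 0-0 = 0
c = 0//5 = 0
p = 0%3 = 0

0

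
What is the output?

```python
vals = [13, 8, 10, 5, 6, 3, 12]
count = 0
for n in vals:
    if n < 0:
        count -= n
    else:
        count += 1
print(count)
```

7

n=13: not <0, count = 0+1 = 1
n=8: not <0, count = 1+1 = 2
n=10: not <0, count = 2+1 = 3
n=5: not <0, count = 3+1 = 4
n=6: not <0, count = 4+1 = 5
n=3: not <0, count = 5+1 = 6
n=12: not <0, count = 6+1 = 7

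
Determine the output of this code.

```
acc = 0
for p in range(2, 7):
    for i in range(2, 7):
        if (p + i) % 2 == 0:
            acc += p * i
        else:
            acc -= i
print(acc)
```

160

p=2,i=2: even sum, acc = 0+4 = 4
p=2,i=3: odd sum, acc = 4-3 = 1
p=2,i=4: even sum, acc = 1+8 = 9
p=2,i=5: odd sum, acc = 9-5 = 4
p=2,i=6: even sum, acc = 4+12 = 16
p=3,i=2: odd sum, acc = 16-2 = 14
p=3,i=3: even sum, acc = 14+9 = 23
p=3,i=4: odd sum, acc = 23-4 = 19
p=3,i=5: even sum, acc = 19+15 = 34
p=3,i=6: odd sum, acc = 34-6 = 28
p=4,i=2: even sum, acc = 28+8 = 36
p=4,i=3: odd sum, acc = 36-3 = 33
p=4,i=4: even sum, acc = 33+16 = 49
p=4,i=5: odd sum, acc = 49-5 = 44
p=4,i=6: even sum, acc = 44+24 = 68
p=5,i=2: odd sum, acc = 68-2 = 66
p=5,i=3: even sum, acc = 66+15 = 81
p=5,i=4: odd sum, acc = 81-4 = 77
p=5,i=5: even sum, acc = 77+25 = 102
p=5,i=6: odd sum, acc = 102-6 = 96
p=6,i=2: even sum, acc = 96+12 = 108
p=6,i=3: odd sum, acc = 108-3 = 105
p=6,i=4: even sum, acc = 105+24 = 129
p=6,i=5: odd sum, acc = 129-5 = 124
p=6,i=6: even sum, acc = 124+36 = 160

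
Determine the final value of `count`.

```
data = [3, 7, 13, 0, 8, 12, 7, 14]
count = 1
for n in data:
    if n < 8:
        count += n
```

n=3: <8, count = 1+3 = 4
n=7: <8, count = 4+7 = 11
n=13: not <8
n=0: <8, count = 11+0 = 11
n=8: not <8
n=12: not <8
n=7: <8, count = 11+7 = 18
n=14: not <8

18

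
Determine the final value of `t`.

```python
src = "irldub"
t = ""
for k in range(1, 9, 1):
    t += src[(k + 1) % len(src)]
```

'ldubirld'

k=1: add src[2]='l' → 'l'
k=2: add src[3]='d' → 'ld'
k=3: add src[4]='u' → 'ldu'
k=4: add src[5]='b' → 'ldub'
k=5: add src[0]='i' → 'ldubi'
k=6: add src[1]='r' → 'ldubir'
k=7: add src[2]='l' → 'ldubirl'
k=8: add src[3]='d' → 'ldubirld'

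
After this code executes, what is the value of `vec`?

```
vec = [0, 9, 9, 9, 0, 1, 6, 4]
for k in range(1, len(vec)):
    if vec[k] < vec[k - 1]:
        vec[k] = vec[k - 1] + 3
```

[0, 9, 9, 9, 12, 15, 18, 21]

k=1: 9>=0, unchanged → [0, 9, 9, 9, 0, 1, 6, 4]
k=2: 9>=9, unchanged → [0, 9, 9, 9, 0, 1, 6, 4]
k=3: 9>=9, unchanged → [0, 9, 9, 9, 0, 1, 6, 4]
k=4: 0<9, vec[4] = 9+3 = 12 → [0, 9, 9, 9, 12, 1, 6, 4]
k=5: 1<12, vec[5] = 12+3 = 15 → [0, 9, 9, 9, 12, 15, 6, 4]
k=6: 6<15, vec[6] = 15+3 = 18 → [0, 9, 9, 9, 12, 15, 18, 4]
k=7: 4<18, vec[7] = 18+3 = 21 → [0, 9, 9, 9, 12, 15, 18, 21]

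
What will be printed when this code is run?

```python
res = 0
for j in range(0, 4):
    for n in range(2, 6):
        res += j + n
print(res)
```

80

j=0,n=2: res = 0+2 = 2
j=0,n=3: res = 2+3 = 5
j=0,n=4: res = 5+4 = 9
j=0,n=5: res = 9+5 = 14
j=1,n=2: res = 14+3 = 17
j=1,n=3: res = 17+4 = 21
j=1,n=4: res = 21+5 = 26
j=1,n=5: res = 26+6 = 32
j=2,n=2: res = 32+4 = 36
j=2,n=3: res = 36+5 = 41
j=2,n=4: res = 41+6 = 47
j=2,n=5: res = 47+7 = 54
j=3,n=2: res = 54+5 = 59
j=3,n=3: res = 59+6 = 65
j=3,n=4: res = 65+7 = 72
j=3,n=5: res = 72+8 = 80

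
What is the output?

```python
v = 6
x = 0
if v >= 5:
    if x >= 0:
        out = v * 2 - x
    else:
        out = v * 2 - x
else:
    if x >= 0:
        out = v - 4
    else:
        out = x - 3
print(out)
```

12

v=6, x=0
v >= 5 is True; x >= 0 is True
→ out = v * 2 - x = 12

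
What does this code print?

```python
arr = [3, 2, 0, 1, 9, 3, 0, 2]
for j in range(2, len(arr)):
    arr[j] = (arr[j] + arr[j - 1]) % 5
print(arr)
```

j=2: arr[2] = (0+2)%5 = 2 → [3, 2, 2, 1, 9, 3, 0, 2]
j=3: arr[3] = (1+2)%5 = 3 → [3, 2, 2, 3, 9, 3, 0, 2]
j=4: arr[4] = (9+3)%5 = 2 → [3, 2, 2, 3, 2, 3, 0, 2]
j=5: arr[5] = (3+2)%5 = 0 → [3, 2, 2, 3, 2, 0, 0, 2]
j=6: arr[6] = (0+0)%5 = 0 → [3, 2, 2, 3, 2, 0, 0, 2]
j=7: arr[7] = (2+0)%5 = 2 → [3, 2, 2, 3, 2, 0, 0, 2]

[3, 2, 2, 3, 2, 0, 0, 2]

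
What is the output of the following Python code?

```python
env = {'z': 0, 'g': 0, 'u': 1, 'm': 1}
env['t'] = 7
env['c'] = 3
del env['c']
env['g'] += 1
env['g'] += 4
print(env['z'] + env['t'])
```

7

env['t'] = 7 → {'z': 0, 'g': 0, 'u': 1, 'm': 1, 't': 7}
env['c'] = 3 → {'z': 0, 'g': 0, 'u': 1, 'm': 1, 't': 7, 'c': 3}
del 'c' → {'z': 0, 'g': 0, 'u': 1, 'm': 1, 't': 7}
env['g'] = 0+1 = 1 → {'z': 0, 'g': 1, 'u': 1, 'm': 1, 't': 7}
env['g'] = 1+4 = 5 → {'z': 0, 'g': 5, 'u': 1, 'm': 1, 't': 7}
env['z']+env['t'] = 0+7 = 7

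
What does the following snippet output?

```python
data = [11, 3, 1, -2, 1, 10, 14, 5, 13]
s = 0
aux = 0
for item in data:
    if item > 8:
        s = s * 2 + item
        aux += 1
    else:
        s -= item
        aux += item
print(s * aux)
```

item=11: >8, s = 0*2+11 = 11; aux=1
item=3: not >8, s = 11-3 = 8; aux=4
item=1: not >8, s = 8-1 = 7; aux=5
item=-2: not >8, s = 7-(-2) = 9; aux=3
item=1: not >8, s = 9-1 = 8; aux=4
item=10: >8, s = 8*2+10 = 26; aux=5
item=14: >8, s = 26*2+14 = 66; aux=6
item=5: not >8, s = 66-5 = 61; aux=11
item=13: >8, s = 61*2+13 = 135; aux=12
s*aux = 135*12 = 1620

1620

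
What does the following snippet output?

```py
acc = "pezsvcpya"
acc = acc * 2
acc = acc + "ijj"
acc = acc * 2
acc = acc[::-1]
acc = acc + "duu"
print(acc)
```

repeat ×2 → 'pezsvcpyapezsvcpya'
+ 'ijj' → 'pezsvcpyapezsvcpyaijj'
repeat ×2 → 'pezsvcpyapezsvcpyaijjpezsvcpyapezsvcpyaijj'
reverse → 'jjiaypcvszepaypcvszepjjiaypcvszepaypcvszep'
+ 'duu' → 'jjiaypcvszepaypcvszepjjiaypcvszepaypcvszepduu'

jjiaypcvszepaypcvszepjjiaypcvszepaypcvszepduu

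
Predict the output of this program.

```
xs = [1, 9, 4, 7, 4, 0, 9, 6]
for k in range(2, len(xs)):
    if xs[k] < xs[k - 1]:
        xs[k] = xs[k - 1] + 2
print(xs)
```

k=2: 4<9, xs[2] = 9+2 = 11 → [1, 9, 11, 7, 4, 0, 9, 6]
k=3: 7<11, xs[3] = 11+2 = 13 → [1, 9, 11, 13, 4, 0, 9, 6]
k=4: 4<13, xs[4] = 13+2 = 15 → [1, 9, 11, 13, 15, 0, 9, 6]
k=5: 0<15, xs[5] = 15+2 = 17 → [1, 9, 11, 13, 15, 17, 9, 6]
k=6: 9<17, xs[6] = 17+2 = 19 → [1, 9, 11, 13, 15, 17, 19, 6]
k=7: 6<19, xs[7] = 19+2 = 21 → [1, 9, 11, 13, 15, 17, 19, 21]

[1, 9, 11, 13, 15, 17, 19, 21]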